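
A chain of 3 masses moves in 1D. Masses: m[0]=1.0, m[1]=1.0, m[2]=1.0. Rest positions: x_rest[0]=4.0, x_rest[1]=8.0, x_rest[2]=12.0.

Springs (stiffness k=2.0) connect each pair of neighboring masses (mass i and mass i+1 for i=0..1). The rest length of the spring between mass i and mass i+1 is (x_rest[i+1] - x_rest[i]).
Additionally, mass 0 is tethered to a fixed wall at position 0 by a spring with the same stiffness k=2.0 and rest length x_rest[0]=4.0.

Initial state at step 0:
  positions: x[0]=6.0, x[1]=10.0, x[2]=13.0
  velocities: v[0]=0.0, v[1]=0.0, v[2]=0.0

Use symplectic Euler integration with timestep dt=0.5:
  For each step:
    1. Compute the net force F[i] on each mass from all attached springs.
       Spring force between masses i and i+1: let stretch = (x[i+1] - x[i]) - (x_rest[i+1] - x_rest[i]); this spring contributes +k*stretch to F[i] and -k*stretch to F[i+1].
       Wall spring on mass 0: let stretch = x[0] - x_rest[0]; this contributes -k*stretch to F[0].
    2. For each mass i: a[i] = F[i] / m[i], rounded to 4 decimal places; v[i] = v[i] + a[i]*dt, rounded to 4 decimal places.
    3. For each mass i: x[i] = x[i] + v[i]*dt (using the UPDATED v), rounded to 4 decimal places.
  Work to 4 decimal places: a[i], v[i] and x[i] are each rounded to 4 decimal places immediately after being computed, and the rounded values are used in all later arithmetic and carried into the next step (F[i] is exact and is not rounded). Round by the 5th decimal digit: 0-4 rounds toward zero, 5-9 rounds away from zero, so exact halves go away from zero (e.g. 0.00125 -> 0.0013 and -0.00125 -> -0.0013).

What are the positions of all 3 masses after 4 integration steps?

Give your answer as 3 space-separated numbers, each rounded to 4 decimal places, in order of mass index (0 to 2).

Step 0: x=[6.0000 10.0000 13.0000] v=[0.0000 0.0000 0.0000]
Step 1: x=[5.0000 9.5000 13.5000] v=[-2.0000 -1.0000 1.0000]
Step 2: x=[3.7500 8.7500 14.0000] v=[-2.5000 -1.5000 1.0000]
Step 3: x=[3.1250 8.1250 13.8750] v=[-1.2500 -1.2500 -0.2500]
Step 4: x=[3.4375 7.8750 12.8750] v=[0.6250 -0.5000 -2.0000]

Answer: 3.4375 7.8750 12.8750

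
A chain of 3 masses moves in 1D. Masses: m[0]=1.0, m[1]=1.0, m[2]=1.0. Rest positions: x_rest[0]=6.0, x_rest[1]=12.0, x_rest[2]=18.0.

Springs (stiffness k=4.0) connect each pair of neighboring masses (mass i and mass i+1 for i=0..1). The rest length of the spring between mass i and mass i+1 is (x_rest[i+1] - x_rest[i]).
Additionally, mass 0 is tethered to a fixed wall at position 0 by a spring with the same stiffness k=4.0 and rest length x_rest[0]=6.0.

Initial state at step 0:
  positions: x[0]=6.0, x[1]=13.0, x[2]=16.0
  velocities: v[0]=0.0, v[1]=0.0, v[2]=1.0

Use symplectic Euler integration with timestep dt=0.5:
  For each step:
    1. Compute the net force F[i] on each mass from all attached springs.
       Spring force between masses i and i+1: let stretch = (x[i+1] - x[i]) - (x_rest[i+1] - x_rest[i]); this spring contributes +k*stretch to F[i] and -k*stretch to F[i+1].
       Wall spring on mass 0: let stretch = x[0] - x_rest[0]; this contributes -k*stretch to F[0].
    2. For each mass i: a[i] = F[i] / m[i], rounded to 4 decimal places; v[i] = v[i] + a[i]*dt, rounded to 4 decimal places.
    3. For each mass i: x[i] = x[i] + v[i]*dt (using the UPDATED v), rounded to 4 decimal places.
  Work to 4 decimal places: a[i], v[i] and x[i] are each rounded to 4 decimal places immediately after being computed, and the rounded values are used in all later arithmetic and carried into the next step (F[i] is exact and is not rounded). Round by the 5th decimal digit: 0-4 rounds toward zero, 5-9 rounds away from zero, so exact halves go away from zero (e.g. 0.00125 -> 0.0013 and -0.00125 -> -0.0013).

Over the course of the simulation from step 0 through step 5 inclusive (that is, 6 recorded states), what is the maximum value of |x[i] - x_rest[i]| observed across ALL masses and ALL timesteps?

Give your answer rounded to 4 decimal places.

Answer: 3.5000

Derivation:
Step 0: x=[6.0000 13.0000 16.0000] v=[0.0000 0.0000 1.0000]
Step 1: x=[7.0000 9.0000 19.5000] v=[2.0000 -8.0000 7.0000]
Step 2: x=[3.0000 13.5000 18.5000] v=[-8.0000 9.0000 -2.0000]
Step 3: x=[6.5000 12.5000 18.5000] v=[7.0000 -2.0000 0.0000]
Step 4: x=[9.5000 11.5000 18.5000] v=[6.0000 -2.0000 0.0000]
Step 5: x=[5.0000 15.5000 17.5000] v=[-9.0000 8.0000 -2.0000]
Max displacement = 3.5000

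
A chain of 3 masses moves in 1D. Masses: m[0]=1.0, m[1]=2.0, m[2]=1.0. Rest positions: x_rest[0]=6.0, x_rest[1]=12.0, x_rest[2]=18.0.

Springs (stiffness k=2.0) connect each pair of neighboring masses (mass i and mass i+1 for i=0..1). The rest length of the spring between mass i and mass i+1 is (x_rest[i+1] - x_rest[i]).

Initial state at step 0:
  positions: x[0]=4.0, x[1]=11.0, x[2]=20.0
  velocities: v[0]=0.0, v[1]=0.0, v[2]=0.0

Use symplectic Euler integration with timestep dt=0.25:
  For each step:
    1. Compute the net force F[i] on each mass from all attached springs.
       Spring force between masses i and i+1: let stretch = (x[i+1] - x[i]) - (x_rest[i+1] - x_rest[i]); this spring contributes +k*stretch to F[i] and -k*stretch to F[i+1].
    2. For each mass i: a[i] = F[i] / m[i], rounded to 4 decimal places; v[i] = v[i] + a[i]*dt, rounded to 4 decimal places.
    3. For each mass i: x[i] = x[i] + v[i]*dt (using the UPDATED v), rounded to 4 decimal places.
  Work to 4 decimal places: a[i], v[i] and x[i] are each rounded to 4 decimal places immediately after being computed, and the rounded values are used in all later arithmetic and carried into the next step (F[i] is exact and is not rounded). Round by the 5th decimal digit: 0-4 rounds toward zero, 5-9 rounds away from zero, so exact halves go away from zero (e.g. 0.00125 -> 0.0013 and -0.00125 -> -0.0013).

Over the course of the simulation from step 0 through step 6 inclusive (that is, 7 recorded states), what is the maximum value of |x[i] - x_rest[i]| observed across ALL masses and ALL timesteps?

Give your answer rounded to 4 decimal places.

Step 0: x=[4.0000 11.0000 20.0000] v=[0.0000 0.0000 0.0000]
Step 1: x=[4.1250 11.1250 19.6250] v=[0.5000 0.5000 -1.5000]
Step 2: x=[4.3750 11.3438 18.9375] v=[1.0000 0.8750 -2.7500]
Step 3: x=[4.7461 11.6016 18.0508] v=[1.4844 1.0312 -3.5469]
Step 4: x=[5.2242 11.8340 17.1079] v=[1.9122 0.9296 -3.7715]
Step 5: x=[5.7785 11.9829 16.2558] v=[2.2171 0.5956 -3.4085]
Step 6: x=[6.3583 12.0111 15.6196] v=[2.3193 0.1127 -2.5450]
Max displacement = 2.3804

Answer: 2.3804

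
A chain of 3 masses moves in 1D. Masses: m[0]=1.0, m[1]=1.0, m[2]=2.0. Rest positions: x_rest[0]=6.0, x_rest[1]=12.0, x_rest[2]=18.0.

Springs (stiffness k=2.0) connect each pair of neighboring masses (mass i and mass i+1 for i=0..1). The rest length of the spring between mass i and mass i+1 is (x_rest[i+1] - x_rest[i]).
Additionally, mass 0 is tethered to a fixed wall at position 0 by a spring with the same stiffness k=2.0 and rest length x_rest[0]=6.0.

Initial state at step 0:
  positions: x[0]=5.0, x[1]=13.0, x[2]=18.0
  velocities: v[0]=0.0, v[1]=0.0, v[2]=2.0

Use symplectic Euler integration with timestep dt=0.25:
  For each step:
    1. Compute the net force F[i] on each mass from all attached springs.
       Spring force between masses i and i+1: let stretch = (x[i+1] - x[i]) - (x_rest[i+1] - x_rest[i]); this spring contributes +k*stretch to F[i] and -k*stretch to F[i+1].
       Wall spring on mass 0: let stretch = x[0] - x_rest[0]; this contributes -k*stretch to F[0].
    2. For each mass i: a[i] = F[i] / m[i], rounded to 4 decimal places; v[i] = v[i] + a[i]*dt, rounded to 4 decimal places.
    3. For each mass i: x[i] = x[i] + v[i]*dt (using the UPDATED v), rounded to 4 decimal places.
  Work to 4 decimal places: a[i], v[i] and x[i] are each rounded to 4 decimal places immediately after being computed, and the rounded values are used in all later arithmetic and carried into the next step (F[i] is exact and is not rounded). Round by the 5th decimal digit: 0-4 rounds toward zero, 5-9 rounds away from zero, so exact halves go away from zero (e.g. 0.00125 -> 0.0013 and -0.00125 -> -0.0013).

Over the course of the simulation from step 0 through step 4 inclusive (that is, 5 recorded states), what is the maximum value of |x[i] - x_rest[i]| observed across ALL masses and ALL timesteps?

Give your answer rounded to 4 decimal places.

Answer: 2.0085

Derivation:
Step 0: x=[5.0000 13.0000 18.0000] v=[0.0000 0.0000 2.0000]
Step 1: x=[5.3750 12.6250 18.5625] v=[1.5000 -1.5000 2.2500]
Step 2: x=[5.9844 12.0859 19.1289] v=[2.4375 -2.1563 2.2656]
Step 3: x=[6.6084 11.6645 19.6301] v=[2.4961 -1.6856 2.0049]
Step 4: x=[7.0384 11.6068 20.0085] v=[1.7200 -0.2309 1.5135]
Max displacement = 2.0085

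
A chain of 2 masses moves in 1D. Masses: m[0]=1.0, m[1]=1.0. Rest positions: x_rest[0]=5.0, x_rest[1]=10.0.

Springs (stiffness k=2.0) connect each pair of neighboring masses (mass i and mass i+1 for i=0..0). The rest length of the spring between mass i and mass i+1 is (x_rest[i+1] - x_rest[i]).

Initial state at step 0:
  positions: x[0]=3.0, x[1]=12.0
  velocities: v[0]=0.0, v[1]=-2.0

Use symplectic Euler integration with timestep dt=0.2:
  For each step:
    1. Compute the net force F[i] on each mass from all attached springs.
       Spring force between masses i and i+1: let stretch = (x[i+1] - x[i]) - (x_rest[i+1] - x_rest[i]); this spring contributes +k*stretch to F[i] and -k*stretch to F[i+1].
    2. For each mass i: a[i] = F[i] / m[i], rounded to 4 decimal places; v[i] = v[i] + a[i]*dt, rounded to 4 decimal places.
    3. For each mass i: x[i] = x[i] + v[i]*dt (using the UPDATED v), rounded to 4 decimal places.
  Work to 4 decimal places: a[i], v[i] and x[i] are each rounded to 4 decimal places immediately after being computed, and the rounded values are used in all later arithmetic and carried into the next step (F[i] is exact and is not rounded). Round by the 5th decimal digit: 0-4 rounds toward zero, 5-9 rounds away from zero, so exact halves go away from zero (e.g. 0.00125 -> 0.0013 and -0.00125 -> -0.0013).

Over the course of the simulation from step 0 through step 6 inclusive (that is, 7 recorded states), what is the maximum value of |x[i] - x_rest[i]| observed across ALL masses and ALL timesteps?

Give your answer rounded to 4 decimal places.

Answer: 3.3060

Derivation:
Step 0: x=[3.0000 12.0000] v=[0.0000 -2.0000]
Step 1: x=[3.3200 11.2800] v=[1.6000 -3.6000]
Step 2: x=[3.8768 10.3232] v=[2.7840 -4.7840]
Step 3: x=[4.5493 9.2507] v=[3.3626 -5.3626]
Step 4: x=[5.1979 8.2021] v=[3.2432 -5.2432]
Step 5: x=[5.6869 7.3131] v=[2.4449 -4.4449]
Step 6: x=[5.9060 6.6940] v=[1.0954 -3.0954]
Max displacement = 3.3060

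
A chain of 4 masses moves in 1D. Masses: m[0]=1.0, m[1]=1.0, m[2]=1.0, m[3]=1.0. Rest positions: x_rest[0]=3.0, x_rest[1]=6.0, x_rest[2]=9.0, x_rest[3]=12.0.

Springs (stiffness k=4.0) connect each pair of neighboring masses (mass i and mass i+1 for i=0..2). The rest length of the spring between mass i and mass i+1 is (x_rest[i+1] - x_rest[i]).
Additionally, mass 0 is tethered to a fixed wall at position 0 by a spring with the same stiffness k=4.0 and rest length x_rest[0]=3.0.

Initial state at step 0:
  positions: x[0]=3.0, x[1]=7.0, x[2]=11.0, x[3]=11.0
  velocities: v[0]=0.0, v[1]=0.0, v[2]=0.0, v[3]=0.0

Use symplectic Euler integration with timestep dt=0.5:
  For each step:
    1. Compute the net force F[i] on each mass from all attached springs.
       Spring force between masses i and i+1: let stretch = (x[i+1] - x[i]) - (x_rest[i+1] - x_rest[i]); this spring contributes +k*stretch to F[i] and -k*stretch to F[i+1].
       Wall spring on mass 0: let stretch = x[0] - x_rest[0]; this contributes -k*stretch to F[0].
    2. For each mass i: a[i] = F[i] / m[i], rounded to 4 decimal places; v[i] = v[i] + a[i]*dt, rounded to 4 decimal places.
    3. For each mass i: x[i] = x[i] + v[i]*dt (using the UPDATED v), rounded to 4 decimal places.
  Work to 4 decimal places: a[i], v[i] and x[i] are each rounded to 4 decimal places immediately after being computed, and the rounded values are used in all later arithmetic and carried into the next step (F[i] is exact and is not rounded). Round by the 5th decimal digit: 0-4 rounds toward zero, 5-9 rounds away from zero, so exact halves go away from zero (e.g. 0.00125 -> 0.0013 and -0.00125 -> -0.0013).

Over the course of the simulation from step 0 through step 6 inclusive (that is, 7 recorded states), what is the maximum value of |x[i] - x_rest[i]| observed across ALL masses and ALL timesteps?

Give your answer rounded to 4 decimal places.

Step 0: x=[3.0000 7.0000 11.0000 11.0000] v=[0.0000 0.0000 0.0000 0.0000]
Step 1: x=[4.0000 7.0000 7.0000 14.0000] v=[2.0000 0.0000 -8.0000 6.0000]
Step 2: x=[4.0000 4.0000 10.0000 13.0000] v=[0.0000 -6.0000 6.0000 -2.0000]
Step 3: x=[0.0000 7.0000 10.0000 12.0000] v=[-8.0000 6.0000 0.0000 -2.0000]
Step 4: x=[3.0000 6.0000 9.0000 12.0000] v=[6.0000 -2.0000 -2.0000 0.0000]
Step 5: x=[6.0000 5.0000 8.0000 12.0000] v=[6.0000 -2.0000 -2.0000 0.0000]
Step 6: x=[2.0000 8.0000 8.0000 11.0000] v=[-8.0000 6.0000 0.0000 -2.0000]
Max displacement = 3.0000

Answer: 3.0000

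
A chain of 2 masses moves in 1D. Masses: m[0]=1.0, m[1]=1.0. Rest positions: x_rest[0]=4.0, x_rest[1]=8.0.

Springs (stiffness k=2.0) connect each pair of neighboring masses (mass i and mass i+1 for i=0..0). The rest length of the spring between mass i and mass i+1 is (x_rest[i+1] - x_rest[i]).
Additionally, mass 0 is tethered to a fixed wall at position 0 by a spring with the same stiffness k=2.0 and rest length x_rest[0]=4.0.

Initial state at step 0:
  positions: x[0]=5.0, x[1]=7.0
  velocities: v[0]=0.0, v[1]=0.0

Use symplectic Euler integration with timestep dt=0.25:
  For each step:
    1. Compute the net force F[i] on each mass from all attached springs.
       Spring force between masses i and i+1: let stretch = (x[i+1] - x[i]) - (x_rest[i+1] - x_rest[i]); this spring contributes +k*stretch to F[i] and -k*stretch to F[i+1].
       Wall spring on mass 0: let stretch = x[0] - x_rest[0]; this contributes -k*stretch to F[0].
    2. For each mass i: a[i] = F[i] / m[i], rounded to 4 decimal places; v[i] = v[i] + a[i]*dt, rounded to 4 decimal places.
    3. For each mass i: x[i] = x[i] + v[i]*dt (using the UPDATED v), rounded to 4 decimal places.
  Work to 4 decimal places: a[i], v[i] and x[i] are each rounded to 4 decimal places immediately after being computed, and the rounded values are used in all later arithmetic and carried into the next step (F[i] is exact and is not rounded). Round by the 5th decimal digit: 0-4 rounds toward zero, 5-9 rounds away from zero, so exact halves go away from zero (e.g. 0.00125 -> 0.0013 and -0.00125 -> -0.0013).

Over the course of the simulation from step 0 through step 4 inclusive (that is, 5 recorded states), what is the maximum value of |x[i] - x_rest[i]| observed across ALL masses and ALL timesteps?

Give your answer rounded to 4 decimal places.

Step 0: x=[5.0000 7.0000] v=[0.0000 0.0000]
Step 1: x=[4.6250 7.2500] v=[-1.5000 1.0000]
Step 2: x=[4.0000 7.6719] v=[-2.5000 1.6875]
Step 3: x=[3.3340 8.1348] v=[-2.6641 1.8516]
Step 4: x=[2.8513 8.4976] v=[-1.9307 1.4512]
Max displacement = 1.1487

Answer: 1.1487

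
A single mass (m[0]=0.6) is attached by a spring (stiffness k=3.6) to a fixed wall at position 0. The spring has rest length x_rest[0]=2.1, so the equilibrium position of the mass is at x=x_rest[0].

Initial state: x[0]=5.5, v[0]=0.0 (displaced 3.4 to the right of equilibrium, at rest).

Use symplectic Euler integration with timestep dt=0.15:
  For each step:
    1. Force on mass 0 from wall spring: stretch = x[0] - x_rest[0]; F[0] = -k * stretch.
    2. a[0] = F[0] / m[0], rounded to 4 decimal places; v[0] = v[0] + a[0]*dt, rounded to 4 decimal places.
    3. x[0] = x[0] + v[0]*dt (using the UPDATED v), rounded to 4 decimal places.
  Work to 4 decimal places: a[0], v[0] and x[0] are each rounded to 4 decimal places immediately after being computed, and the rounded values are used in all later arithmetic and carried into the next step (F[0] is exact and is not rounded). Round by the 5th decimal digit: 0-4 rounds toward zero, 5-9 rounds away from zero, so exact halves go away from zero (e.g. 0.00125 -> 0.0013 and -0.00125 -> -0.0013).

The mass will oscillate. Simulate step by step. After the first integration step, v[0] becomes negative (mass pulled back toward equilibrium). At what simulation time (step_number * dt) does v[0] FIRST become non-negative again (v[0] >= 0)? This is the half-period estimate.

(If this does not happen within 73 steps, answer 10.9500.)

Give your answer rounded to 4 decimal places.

Step 0: x=[5.5000] v=[0.0000]
Step 1: x=[5.0410] v=[-3.0600]
Step 2: x=[4.1850] v=[-5.7069]
Step 3: x=[3.0475] v=[-7.5834]
Step 4: x=[1.7821] v=[-8.4362]
Step 5: x=[0.5596] v=[-8.1501]
Step 6: x=[-0.4550] v=[-6.7637]
Step 7: x=[-1.1246] v=[-4.4642]
Step 8: x=[-1.3589] v=[-1.5621]
Step 9: x=[-1.1263] v=[1.5509]
First v>=0 after going negative at step 9, time=1.3500

Answer: 1.3500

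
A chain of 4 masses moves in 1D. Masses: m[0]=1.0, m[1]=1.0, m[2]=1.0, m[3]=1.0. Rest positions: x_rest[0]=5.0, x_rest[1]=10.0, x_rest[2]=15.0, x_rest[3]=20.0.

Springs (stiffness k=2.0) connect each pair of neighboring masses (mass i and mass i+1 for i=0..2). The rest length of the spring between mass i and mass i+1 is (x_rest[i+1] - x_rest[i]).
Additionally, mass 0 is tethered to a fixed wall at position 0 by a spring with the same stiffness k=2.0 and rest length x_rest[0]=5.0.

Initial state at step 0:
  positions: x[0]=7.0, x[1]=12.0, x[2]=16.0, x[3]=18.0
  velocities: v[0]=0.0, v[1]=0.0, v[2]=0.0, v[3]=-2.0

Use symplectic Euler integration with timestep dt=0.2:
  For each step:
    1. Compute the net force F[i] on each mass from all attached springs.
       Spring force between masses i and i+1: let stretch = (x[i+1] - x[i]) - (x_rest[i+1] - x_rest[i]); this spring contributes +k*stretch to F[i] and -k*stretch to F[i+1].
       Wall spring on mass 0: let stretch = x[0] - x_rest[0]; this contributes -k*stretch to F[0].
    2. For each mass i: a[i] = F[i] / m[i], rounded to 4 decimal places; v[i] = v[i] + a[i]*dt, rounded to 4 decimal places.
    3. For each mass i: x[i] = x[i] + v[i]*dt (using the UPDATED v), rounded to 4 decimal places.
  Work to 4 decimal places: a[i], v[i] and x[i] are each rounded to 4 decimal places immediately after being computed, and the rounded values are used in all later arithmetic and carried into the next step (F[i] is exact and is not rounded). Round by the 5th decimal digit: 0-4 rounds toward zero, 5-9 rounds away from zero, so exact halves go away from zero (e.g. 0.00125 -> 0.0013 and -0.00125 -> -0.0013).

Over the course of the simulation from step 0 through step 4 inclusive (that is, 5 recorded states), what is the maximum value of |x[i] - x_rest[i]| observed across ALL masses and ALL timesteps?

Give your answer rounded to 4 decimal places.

Answer: 2.1600

Derivation:
Step 0: x=[7.0000 12.0000 16.0000 18.0000] v=[0.0000 0.0000 0.0000 -2.0000]
Step 1: x=[6.8400 11.9200 15.8400 17.8400] v=[-0.8000 -0.4000 -0.8000 -0.8000]
Step 2: x=[6.5392 11.7472 15.5264 17.9200] v=[-1.5040 -0.8640 -1.5680 0.4000]
Step 3: x=[6.1319 11.4601 15.1020 18.2085] v=[-2.0365 -1.4355 -2.1222 1.4426]
Step 4: x=[5.6603 11.0381 14.6347 18.6485] v=[-2.3580 -2.1100 -2.3364 2.2000]
Max displacement = 2.1600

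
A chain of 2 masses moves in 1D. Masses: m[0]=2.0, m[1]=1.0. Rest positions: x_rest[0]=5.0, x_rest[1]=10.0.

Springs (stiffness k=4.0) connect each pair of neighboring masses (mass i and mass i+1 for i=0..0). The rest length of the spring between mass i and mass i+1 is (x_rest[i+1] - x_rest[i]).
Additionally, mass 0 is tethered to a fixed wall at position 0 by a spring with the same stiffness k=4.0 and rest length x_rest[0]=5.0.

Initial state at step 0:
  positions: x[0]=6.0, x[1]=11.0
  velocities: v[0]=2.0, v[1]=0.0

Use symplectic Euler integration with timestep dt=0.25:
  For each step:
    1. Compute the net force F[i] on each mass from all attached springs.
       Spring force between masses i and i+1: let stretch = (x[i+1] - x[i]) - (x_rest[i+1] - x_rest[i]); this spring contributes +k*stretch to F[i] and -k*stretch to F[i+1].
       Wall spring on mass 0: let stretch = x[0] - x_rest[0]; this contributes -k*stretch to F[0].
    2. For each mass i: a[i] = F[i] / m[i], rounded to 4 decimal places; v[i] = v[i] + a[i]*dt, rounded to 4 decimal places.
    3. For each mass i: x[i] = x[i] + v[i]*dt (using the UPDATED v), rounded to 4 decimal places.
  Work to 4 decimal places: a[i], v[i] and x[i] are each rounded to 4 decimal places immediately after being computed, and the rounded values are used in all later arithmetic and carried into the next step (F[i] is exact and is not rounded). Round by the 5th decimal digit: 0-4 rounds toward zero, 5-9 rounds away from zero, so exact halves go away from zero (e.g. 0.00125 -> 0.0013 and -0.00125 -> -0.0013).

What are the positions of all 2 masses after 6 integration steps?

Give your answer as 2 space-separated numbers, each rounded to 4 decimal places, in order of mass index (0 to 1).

Step 0: x=[6.0000 11.0000] v=[2.0000 0.0000]
Step 1: x=[6.3750 11.0000] v=[1.5000 0.0000]
Step 2: x=[6.5313 11.0938] v=[0.6250 0.3750]
Step 3: x=[6.4415 11.2969] v=[-0.3594 0.8125]
Step 4: x=[6.1534 11.5362] v=[-1.1525 0.9571]
Step 5: x=[5.7690 11.6798] v=[-1.5378 0.5743]
Step 6: x=[5.4023 11.5957] v=[-1.4669 -0.3365]

Answer: 5.4023 11.5957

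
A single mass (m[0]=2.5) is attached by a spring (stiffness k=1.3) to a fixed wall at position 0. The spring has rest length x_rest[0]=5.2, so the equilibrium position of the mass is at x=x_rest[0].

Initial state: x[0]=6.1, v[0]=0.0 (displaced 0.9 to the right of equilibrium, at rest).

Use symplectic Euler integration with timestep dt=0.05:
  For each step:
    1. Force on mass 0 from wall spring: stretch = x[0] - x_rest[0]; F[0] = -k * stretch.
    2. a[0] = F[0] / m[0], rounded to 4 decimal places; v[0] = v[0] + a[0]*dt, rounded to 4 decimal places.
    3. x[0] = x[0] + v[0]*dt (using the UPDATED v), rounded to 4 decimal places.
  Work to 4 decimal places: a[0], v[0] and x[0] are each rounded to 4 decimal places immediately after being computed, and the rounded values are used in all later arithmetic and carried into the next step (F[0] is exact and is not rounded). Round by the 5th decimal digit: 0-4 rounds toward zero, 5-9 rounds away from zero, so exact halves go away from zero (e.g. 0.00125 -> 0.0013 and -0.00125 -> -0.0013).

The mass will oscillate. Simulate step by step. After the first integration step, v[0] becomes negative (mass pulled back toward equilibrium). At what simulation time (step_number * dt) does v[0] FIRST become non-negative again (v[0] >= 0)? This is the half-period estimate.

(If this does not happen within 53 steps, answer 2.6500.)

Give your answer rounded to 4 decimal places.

Answer: 2.6500

Derivation:
Step 0: x=[6.1000] v=[0.0000]
Step 1: x=[6.0988] v=[-0.0234]
Step 2: x=[6.0965] v=[-0.0468]
Step 3: x=[6.0930] v=[-0.0701]
Step 4: x=[6.0883] v=[-0.0933]
Step 5: x=[6.0825] v=[-0.1164]
Step 6: x=[6.0755] v=[-0.1393]
Step 7: x=[6.0674] v=[-0.1621]
Step 8: x=[6.0582] v=[-0.1847]
Step 9: x=[6.0479] v=[-0.2070]
Step 10: x=[6.0365] v=[-0.2290]
Step 11: x=[6.0240] v=[-0.2508]
Step 12: x=[6.0104] v=[-0.2722]
Step 13: x=[5.9957] v=[-0.2933]
Step 14: x=[5.9800] v=[-0.3140]
Step 15: x=[5.9633] v=[-0.3343]
Step 16: x=[5.9456] v=[-0.3541]
Step 17: x=[5.9269] v=[-0.3735]
Step 18: x=[5.9073] v=[-0.3924]
Step 19: x=[5.8868] v=[-0.4108]
Step 20: x=[5.8654] v=[-0.4287]
Step 21: x=[5.8431] v=[-0.4460]
Step 22: x=[5.8200] v=[-0.4627]
Step 23: x=[5.7961] v=[-0.4788]
Step 24: x=[5.7714] v=[-0.4943]
Step 25: x=[5.7459] v=[-0.5092]
Step 26: x=[5.7197] v=[-0.5234]
Step 27: x=[5.6929] v=[-0.5369]
Step 28: x=[5.6654] v=[-0.5497]
Step 29: x=[5.6373] v=[-0.5618]
Step 30: x=[5.6086] v=[-0.5732]
Step 31: x=[5.5794] v=[-0.5838]
Step 32: x=[5.5497] v=[-0.5937]
Step 33: x=[5.5196] v=[-0.6028]
Step 34: x=[5.4890] v=[-0.6111]
Step 35: x=[5.4581] v=[-0.6186]
Step 36: x=[5.4268] v=[-0.6253]
Step 37: x=[5.3952] v=[-0.6312]
Step 38: x=[5.3634] v=[-0.6363]
Step 39: x=[5.3314] v=[-0.6406]
Step 40: x=[5.2992] v=[-0.6440]
Step 41: x=[5.2669] v=[-0.6466]
Step 42: x=[5.2345] v=[-0.6483]
Step 43: x=[5.2020] v=[-0.6492]
Step 44: x=[5.1695] v=[-0.6493]
Step 45: x=[5.1371] v=[-0.6485]
Step 46: x=[5.1048] v=[-0.6469]
Step 47: x=[5.0726] v=[-0.6444]
Step 48: x=[5.0405] v=[-0.6411]
Step 49: x=[5.0087] v=[-0.6370]
Step 50: x=[4.9771] v=[-0.6320]
Step 51: x=[4.9458] v=[-0.6262]
Step 52: x=[4.9148] v=[-0.6196]
Step 53: x=[4.8842] v=[-0.6122]
v[0] did not become non-negative within 53 steps; using fallback time=2.6500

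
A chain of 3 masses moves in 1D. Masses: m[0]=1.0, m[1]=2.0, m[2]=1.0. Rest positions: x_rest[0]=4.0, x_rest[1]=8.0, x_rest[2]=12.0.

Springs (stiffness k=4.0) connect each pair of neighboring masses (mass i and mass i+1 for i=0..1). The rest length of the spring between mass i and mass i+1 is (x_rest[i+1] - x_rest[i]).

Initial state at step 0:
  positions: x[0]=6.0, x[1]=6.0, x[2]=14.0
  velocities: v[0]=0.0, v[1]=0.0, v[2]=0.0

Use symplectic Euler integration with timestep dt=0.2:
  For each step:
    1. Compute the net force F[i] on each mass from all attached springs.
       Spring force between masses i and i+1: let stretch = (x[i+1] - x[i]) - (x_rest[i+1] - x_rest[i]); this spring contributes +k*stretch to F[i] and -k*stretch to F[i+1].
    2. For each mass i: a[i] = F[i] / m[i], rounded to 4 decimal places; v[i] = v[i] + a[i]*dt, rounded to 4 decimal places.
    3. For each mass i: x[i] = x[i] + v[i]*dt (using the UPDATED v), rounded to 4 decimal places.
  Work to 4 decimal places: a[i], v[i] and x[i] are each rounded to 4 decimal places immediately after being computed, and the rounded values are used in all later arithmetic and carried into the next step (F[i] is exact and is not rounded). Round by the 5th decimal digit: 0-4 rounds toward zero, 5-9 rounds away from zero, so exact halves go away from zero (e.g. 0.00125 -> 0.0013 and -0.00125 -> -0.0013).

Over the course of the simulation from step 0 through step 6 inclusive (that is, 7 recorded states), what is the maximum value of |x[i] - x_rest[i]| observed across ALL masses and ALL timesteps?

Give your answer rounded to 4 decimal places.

Step 0: x=[6.0000 6.0000 14.0000] v=[0.0000 0.0000 0.0000]
Step 1: x=[5.3600 6.6400 13.3600] v=[-3.2000 3.2000 -3.2000]
Step 2: x=[4.2848 7.7152 12.2848] v=[-5.3760 5.3760 -5.3760]
Step 3: x=[3.1185 8.8815 11.1185] v=[-5.8317 5.8317 -5.8317]
Step 4: x=[2.2342 9.7658 10.2342] v=[-4.4213 4.4213 -4.4213]
Step 5: x=[1.9150 10.0850 9.9150] v=[-1.5960 1.5960 -1.5960]
Step 6: x=[2.2630 9.7370 10.2630] v=[1.7400 -1.7400 1.7400]
Max displacement = 2.0850

Answer: 2.0850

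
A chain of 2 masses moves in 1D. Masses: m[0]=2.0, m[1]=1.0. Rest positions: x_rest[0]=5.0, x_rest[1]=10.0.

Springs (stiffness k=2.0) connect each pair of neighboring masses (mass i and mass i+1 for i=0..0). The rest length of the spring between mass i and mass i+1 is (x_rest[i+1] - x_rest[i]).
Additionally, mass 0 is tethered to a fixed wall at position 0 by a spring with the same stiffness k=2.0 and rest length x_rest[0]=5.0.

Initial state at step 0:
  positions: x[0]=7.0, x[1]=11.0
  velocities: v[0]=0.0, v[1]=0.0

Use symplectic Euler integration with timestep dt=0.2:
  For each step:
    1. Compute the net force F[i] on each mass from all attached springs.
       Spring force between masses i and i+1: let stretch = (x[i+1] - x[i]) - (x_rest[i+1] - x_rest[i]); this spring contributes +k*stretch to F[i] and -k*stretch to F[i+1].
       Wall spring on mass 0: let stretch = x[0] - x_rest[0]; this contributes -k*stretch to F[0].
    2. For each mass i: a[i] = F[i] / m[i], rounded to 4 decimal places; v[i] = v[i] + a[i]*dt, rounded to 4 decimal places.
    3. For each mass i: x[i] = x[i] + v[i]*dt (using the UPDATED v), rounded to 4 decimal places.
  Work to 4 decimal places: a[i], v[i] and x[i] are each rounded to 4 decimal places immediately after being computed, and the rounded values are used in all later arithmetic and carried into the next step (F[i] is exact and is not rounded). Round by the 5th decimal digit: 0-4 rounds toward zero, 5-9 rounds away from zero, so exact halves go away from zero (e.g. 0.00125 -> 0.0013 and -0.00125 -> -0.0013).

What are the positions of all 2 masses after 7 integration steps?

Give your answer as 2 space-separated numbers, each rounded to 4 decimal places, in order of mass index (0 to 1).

Step 0: x=[7.0000 11.0000] v=[0.0000 0.0000]
Step 1: x=[6.8800 11.0800] v=[-0.6000 0.4000]
Step 2: x=[6.6528 11.2240] v=[-1.1360 0.7200]
Step 3: x=[6.3423 11.4023] v=[-1.5523 0.8915]
Step 4: x=[5.9805 11.5758] v=[-1.8088 0.8675]
Step 5: x=[5.6033 11.7017] v=[-1.8858 0.6294]
Step 6: x=[5.2459 11.7397] v=[-1.7868 0.1900]
Step 7: x=[4.9385 11.6582] v=[-1.5372 -0.4075]

Answer: 4.9385 11.6582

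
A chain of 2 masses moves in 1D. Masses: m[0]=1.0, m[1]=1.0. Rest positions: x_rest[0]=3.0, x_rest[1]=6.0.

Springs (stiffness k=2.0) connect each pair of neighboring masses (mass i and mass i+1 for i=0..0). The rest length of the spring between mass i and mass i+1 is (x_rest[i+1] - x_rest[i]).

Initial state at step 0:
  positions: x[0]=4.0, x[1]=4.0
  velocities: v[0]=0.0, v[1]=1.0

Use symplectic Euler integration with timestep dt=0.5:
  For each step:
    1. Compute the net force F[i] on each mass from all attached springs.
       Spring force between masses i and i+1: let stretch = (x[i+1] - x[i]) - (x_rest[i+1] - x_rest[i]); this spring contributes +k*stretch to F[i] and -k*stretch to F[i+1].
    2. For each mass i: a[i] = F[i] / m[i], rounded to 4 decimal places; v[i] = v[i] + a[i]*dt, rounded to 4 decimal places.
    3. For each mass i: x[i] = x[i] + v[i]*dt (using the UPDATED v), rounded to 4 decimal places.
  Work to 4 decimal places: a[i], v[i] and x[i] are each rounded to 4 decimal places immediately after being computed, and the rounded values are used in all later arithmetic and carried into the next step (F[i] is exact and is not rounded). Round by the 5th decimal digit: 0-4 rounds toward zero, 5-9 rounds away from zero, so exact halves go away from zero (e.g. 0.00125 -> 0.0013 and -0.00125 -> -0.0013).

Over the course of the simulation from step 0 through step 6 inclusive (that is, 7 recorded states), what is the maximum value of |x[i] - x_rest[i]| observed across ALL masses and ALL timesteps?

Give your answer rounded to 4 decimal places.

Answer: 2.5000

Derivation:
Step 0: x=[4.0000 4.0000] v=[0.0000 1.0000]
Step 1: x=[2.5000 6.0000] v=[-3.0000 4.0000]
Step 2: x=[1.2500 7.7500] v=[-2.5000 3.5000]
Step 3: x=[1.7500 7.7500] v=[1.0000 0.0000]
Step 4: x=[3.7500 6.2500] v=[4.0000 -3.0000]
Step 5: x=[5.5000 5.0000] v=[3.5000 -2.5000]
Step 6: x=[5.5000 5.5000] v=[0.0000 1.0000]
Max displacement = 2.5000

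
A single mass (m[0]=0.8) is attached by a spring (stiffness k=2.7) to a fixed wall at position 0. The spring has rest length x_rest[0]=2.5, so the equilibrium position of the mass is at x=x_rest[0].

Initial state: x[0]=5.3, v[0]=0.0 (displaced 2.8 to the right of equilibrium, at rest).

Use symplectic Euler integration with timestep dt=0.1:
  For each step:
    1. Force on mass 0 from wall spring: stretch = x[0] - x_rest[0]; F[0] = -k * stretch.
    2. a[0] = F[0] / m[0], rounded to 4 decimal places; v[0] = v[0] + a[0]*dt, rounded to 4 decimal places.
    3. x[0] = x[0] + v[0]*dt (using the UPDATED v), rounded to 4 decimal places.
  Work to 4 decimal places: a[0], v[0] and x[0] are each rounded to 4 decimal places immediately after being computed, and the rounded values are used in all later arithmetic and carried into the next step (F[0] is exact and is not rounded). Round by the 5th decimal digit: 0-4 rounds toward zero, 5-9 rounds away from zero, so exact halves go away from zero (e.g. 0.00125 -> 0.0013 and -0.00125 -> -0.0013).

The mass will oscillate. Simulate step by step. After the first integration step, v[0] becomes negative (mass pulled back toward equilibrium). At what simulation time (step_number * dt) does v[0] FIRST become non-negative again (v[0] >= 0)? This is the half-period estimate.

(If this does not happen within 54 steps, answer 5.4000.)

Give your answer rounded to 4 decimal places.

Step 0: x=[5.3000] v=[0.0000]
Step 1: x=[5.2055] v=[-0.9450]
Step 2: x=[5.0197] v=[-1.8581]
Step 3: x=[4.7489] v=[-2.7085]
Step 4: x=[4.4022] v=[-3.4675]
Step 5: x=[3.9913] v=[-4.1095]
Step 6: x=[3.5300] v=[-4.6128]
Step 7: x=[3.0340] v=[-4.9604]
Step 8: x=[2.5199] v=[-5.1406]
Step 9: x=[2.0052] v=[-5.1473]
Step 10: x=[1.5072] v=[-4.9803]
Step 11: x=[1.0427] v=[-4.6452]
Step 12: x=[0.6274] v=[-4.1534]
Step 13: x=[0.2753] v=[-3.5214]
Step 14: x=[-0.0018] v=[-2.7706]
Step 15: x=[-0.1944] v=[-1.9262]
Step 16: x=[-0.2961] v=[-1.0168]
Step 17: x=[-0.3034] v=[-0.0731]
Step 18: x=[-0.2161] v=[0.8731]
First v>=0 after going negative at step 18, time=1.8000

Answer: 1.8000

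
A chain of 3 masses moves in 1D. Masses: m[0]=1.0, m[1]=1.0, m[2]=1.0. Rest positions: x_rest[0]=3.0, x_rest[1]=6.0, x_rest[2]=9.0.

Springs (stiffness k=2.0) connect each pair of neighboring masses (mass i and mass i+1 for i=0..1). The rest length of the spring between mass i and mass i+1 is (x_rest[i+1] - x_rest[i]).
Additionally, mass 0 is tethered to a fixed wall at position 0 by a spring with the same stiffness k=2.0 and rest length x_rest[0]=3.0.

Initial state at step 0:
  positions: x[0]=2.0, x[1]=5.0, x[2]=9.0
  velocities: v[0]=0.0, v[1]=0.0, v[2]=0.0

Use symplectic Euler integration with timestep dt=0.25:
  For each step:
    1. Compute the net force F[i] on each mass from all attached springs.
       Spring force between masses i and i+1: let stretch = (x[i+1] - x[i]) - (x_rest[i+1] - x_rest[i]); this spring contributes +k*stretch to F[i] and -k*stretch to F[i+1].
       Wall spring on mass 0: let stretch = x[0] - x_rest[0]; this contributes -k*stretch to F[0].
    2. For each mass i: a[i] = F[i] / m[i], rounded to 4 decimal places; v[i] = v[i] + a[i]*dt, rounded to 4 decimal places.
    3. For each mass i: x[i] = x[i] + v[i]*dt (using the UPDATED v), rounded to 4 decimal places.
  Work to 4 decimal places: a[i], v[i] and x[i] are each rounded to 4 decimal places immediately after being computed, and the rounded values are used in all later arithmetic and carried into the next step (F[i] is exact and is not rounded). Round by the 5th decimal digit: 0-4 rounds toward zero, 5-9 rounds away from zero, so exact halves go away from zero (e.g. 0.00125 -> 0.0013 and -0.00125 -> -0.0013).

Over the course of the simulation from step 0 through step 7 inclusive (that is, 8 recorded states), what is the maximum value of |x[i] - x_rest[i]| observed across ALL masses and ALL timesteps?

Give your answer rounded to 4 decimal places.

Step 0: x=[2.0000 5.0000 9.0000] v=[0.0000 0.0000 0.0000]
Step 1: x=[2.1250 5.1250 8.8750] v=[0.5000 0.5000 -0.5000]
Step 2: x=[2.3594 5.3438 8.6563] v=[0.9375 0.8750 -0.8750]
Step 3: x=[2.6719 5.6036 8.3985] v=[1.2500 1.0391 -1.0313]
Step 4: x=[3.0169 5.8463 8.1663] v=[1.3799 0.9707 -0.9288]
Step 5: x=[3.3385 6.0253 8.0191] v=[1.2862 0.7160 -0.5888]
Step 6: x=[3.5786 6.1177 7.9977] v=[0.9604 0.3695 -0.0857]
Step 7: x=[3.6888 6.1277 8.1163] v=[0.4407 0.0400 0.4743]
Max displacement = 1.0023

Answer: 1.0023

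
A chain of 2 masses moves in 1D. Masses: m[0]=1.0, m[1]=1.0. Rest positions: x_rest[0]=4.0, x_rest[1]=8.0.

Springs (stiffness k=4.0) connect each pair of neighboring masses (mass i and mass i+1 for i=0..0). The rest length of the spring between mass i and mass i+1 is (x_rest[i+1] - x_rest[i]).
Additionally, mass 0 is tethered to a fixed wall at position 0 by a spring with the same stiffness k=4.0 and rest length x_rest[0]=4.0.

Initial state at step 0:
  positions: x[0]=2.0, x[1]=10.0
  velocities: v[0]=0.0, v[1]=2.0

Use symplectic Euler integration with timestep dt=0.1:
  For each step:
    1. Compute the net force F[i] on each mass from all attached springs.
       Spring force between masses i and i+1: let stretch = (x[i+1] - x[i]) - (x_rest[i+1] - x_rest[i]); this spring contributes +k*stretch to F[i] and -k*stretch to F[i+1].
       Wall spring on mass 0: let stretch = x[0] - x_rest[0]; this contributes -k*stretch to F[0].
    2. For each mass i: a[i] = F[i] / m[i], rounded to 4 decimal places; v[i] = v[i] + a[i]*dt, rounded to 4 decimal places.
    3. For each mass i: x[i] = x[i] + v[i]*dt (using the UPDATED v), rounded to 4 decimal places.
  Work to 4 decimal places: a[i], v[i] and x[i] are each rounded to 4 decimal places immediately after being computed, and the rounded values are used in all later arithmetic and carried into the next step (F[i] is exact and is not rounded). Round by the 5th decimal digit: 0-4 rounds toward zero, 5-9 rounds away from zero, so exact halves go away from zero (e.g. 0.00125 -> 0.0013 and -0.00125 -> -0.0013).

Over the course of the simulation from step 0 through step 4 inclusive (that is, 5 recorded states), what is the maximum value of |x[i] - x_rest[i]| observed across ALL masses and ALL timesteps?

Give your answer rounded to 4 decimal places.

Answer: 2.0400

Derivation:
Step 0: x=[2.0000 10.0000] v=[0.0000 2.0000]
Step 1: x=[2.2400 10.0400] v=[2.4000 0.4000]
Step 2: x=[2.7024 9.9280] v=[4.6240 -1.1200]
Step 3: x=[3.3457 9.6870] v=[6.4333 -2.4102]
Step 4: x=[4.1089 9.3523] v=[7.6315 -3.3467]
Max displacement = 2.0400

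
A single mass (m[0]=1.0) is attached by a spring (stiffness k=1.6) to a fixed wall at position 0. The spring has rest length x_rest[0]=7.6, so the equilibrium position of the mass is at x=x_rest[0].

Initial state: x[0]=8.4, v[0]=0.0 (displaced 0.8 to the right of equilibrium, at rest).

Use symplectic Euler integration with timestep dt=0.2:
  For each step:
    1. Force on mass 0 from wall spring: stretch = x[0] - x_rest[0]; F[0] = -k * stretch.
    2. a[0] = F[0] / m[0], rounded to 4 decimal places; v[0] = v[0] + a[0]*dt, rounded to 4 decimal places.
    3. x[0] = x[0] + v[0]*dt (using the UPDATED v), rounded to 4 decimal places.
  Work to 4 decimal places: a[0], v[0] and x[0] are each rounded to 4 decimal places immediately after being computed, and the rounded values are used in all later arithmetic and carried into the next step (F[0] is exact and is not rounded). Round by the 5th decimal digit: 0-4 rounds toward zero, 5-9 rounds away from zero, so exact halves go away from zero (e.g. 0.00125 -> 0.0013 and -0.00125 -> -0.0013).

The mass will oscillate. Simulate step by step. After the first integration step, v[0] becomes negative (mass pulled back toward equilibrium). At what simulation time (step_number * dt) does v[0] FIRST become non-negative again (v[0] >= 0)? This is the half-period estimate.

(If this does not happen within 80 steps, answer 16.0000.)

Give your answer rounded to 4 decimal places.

Answer: 2.6000

Derivation:
Step 0: x=[8.4000] v=[0.0000]
Step 1: x=[8.3488] v=[-0.2560]
Step 2: x=[8.2497] v=[-0.4956]
Step 3: x=[8.1090] v=[-0.7035]
Step 4: x=[7.9357] v=[-0.8664]
Step 5: x=[7.7409] v=[-0.9738]
Step 6: x=[7.5371] v=[-1.0189]
Step 7: x=[7.3373] v=[-0.9988]
Step 8: x=[7.1544] v=[-0.9147]
Step 9: x=[7.0000] v=[-0.7721]
Step 10: x=[6.8840] v=[-0.5801]
Step 11: x=[6.8138] v=[-0.3510]
Step 12: x=[6.7939] v=[-0.0994]
Step 13: x=[6.8256] v=[0.1586]
First v>=0 after going negative at step 13, time=2.6000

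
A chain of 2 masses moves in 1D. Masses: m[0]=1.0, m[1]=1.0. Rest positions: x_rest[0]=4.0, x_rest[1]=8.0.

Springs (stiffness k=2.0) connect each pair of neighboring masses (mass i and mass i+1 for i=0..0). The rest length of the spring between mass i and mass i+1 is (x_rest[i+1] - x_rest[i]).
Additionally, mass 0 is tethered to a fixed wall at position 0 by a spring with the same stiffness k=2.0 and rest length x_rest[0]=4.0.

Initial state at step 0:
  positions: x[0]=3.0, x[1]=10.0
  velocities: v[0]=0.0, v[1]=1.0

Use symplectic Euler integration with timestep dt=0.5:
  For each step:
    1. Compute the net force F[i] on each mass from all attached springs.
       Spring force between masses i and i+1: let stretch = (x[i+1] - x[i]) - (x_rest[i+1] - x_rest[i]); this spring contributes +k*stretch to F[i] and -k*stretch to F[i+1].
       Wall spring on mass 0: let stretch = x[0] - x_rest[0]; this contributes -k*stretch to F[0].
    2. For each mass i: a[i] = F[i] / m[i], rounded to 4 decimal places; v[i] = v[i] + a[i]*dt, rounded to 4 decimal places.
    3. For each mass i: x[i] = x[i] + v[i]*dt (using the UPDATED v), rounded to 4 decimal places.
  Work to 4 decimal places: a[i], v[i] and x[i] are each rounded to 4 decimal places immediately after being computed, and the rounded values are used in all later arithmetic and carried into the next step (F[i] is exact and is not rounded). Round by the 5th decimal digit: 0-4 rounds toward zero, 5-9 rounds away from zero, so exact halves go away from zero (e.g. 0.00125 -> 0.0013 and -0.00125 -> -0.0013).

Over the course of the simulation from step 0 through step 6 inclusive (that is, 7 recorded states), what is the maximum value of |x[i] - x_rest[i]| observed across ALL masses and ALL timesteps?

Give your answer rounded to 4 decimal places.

Step 0: x=[3.0000 10.0000] v=[0.0000 1.0000]
Step 1: x=[5.0000 9.0000] v=[4.0000 -2.0000]
Step 2: x=[6.5000 8.0000] v=[3.0000 -2.0000]
Step 3: x=[5.5000 8.2500] v=[-2.0000 0.5000]
Step 4: x=[3.1250 9.1250] v=[-4.7500 1.7500]
Step 5: x=[2.1875 9.0000] v=[-1.8750 -0.2500]
Step 6: x=[3.5625 7.4688] v=[2.7500 -3.0625]
Max displacement = 2.5000

Answer: 2.5000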